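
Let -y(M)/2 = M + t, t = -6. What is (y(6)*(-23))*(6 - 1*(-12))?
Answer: 0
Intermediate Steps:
y(M) = 12 - 2*M (y(M) = -2*(M - 6) = -2*(-6 + M) = 12 - 2*M)
(y(6)*(-23))*(6 - 1*(-12)) = ((12 - 2*6)*(-23))*(6 - 1*(-12)) = ((12 - 12)*(-23))*(6 + 12) = (0*(-23))*18 = 0*18 = 0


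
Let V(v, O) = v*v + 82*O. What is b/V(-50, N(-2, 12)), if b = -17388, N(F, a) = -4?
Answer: -1449/181 ≈ -8.0055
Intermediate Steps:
V(v, O) = v² + 82*O
b/V(-50, N(-2, 12)) = -17388/((-50)² + 82*(-4)) = -17388/(2500 - 328) = -17388/2172 = -17388*1/2172 = -1449/181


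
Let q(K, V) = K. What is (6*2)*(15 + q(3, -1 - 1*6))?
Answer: 216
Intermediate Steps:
(6*2)*(15 + q(3, -1 - 1*6)) = (6*2)*(15 + 3) = 12*18 = 216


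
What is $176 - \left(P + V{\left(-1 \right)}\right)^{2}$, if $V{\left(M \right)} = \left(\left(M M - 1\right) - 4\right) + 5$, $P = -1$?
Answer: $176$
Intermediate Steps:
$V{\left(M \right)} = M^{2}$ ($V{\left(M \right)} = \left(\left(M^{2} - 1\right) - 4\right) + 5 = \left(\left(-1 + M^{2}\right) - 4\right) + 5 = \left(-5 + M^{2}\right) + 5 = M^{2}$)
$176 - \left(P + V{\left(-1 \right)}\right)^{2} = 176 - \left(-1 + \left(-1\right)^{2}\right)^{2} = 176 - \left(-1 + 1\right)^{2} = 176 - 0^{2} = 176 - 0 = 176 + 0 = 176$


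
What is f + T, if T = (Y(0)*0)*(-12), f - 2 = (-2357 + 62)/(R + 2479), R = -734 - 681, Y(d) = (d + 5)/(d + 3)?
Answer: -167/1064 ≈ -0.15695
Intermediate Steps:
Y(d) = (5 + d)/(3 + d)
R = -1415
f = -167/1064 (f = 2 + (-2357 + 62)/(-1415 + 2479) = 2 - 2295/1064 = -167/1064 ≈ -0.15695)
T = 0 (T = (((5 + 0)/(3 + 0))*0)*(-12) = ((5/3)*0)*(-12) = 0*(-12) = 0)
f + T = -167/1064 + 0 = -167/1064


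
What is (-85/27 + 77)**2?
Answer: 3976036/729 ≈ 5454.1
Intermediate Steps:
(-85/27 + 77)**2 = (1994/27)**2 = 3976036/729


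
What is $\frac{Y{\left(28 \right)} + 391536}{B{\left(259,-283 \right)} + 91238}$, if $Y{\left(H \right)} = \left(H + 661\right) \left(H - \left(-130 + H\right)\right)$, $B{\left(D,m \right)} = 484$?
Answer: $\frac{240553}{45861} \approx 5.2453$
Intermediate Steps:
$Y{\left(H \right)} = 85930 + 130 H$ ($Y{\left(H \right)} = \left(661 + H\right) 130 = 85930 + 130 H$)
$\frac{Y{\left(28 \right)} + 391536}{B{\left(259,-283 \right)} + 91238} = \frac{\left(85930 + 130 \cdot 28\right) + 391536}{484 + 91238} = \frac{\left(85930 + 3640\right) + 391536}{91722} = \left(89570 + 391536\right) \frac{1}{91722} = 481106 \cdot \frac{1}{91722} = \frac{240553}{45861}$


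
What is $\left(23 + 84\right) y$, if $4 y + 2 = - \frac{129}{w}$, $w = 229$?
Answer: $- \frac{62809}{916} \approx -68.569$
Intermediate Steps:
$y = - \frac{587}{916}$ ($y = - \frac{1}{2} + \frac{\left(-129\right) \frac{1}{229}}{4} = - \frac{1}{2} + \frac{1}{4} \left(- \frac{129}{229}\right) = - \frac{1}{2} - \frac{129}{916} = - \frac{587}{916} \approx -0.64083$)
$\left(23 + 84\right) y = \left(23 + 84\right) \left(- \frac{587}{916}\right) = 107 \left(- \frac{587}{916}\right) = - \frac{62809}{916}$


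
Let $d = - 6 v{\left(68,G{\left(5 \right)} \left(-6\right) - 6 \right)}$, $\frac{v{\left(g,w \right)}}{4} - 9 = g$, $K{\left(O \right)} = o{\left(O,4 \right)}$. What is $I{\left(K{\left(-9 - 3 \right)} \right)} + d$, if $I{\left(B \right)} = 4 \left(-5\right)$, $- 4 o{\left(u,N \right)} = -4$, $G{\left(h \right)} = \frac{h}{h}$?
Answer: $-1868$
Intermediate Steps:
$G{\left(h \right)} = 1$
$o{\left(u,N \right)} = 1$ ($o{\left(u,N \right)} = \left(- \frac{1}{4}\right) \left(-4\right) = 1$)
$K{\left(O \right)} = 1$
$v{\left(g,w \right)} = 36 + 4 g$
$I{\left(B \right)} = -20$
$d = -1848$ ($d = - 6 \left(36 + 4 \cdot 68\right) = - 6 \left(36 + 272\right) = \left(-6\right) 308 = -1848$)
$I{\left(K{\left(-9 - 3 \right)} \right)} + d = -20 - 1848 = -1868$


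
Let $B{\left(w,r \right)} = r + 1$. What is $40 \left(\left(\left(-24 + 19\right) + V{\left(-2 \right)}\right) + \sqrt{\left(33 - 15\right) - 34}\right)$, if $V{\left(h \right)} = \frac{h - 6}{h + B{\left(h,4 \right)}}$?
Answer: $- \frac{920}{3} + 160 i \approx -306.67 + 160.0 i$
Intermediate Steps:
$B{\left(w,r \right)} = 1 + r$
$V{\left(h \right)} = \frac{-6 + h}{5 + h}$ ($V{\left(h \right)} = \frac{h - 6}{h + \left(1 + 4\right)} = \frac{-6 + h}{h + 5} = \frac{-6 + h}{5 + h}$)
$40 \left(\left(\left(-24 + 19\right) + V{\left(-2 \right)}\right) + \sqrt{\left(33 - 15\right) - 34}\right) = 40 \left(\left(\left(-24 + 19\right) + \frac{-6 - 2}{5 - 2}\right) + \sqrt{\left(33 - 15\right) - 34}\right) = 40 \left(\left(-5 + \frac{1}{3} \left(-8\right)\right) + \sqrt{18 - 34}\right) = 40 \left(\left(-5 + \frac{1}{3} \left(-8\right)\right) + \sqrt{-16}\right) = 40 \left(\left(-5 - \frac{8}{3}\right) + 4 i\right) = 40 \left(- \frac{23}{3} + 4 i\right) = - \frac{920}{3} + 160 i$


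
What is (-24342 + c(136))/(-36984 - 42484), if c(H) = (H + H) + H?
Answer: 11967/39734 ≈ 0.30118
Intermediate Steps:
c(H) = 3*H (c(H) = 2*H + H = 3*H)
(-24342 + c(136))/(-36984 - 42484) = (-24342 + 3*136)/(-36984 - 42484) = (-24342 + 408)/(-79468) = -23934*(-1/79468) = 11967/39734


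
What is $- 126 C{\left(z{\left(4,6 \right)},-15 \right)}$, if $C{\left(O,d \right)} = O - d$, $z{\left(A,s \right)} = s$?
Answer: $-2646$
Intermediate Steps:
$- 126 C{\left(z{\left(4,6 \right)},-15 \right)} = - 126 \left(6 - -15\right) = - 126 \left(6 + 15\right) = \left(-126\right) 21 = -2646$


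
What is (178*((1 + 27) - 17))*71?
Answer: 139018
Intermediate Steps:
(178*((1 + 27) - 17))*71 = (178*(28 - 17))*71 = (178*11)*71 = 1958*71 = 139018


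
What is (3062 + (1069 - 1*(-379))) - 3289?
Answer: 1221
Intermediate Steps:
(3062 + (1069 - 1*(-379))) - 3289 = (3062 + (1069 + 379)) - 3289 = (3062 + 1448) - 3289 = 4510 - 3289 = 1221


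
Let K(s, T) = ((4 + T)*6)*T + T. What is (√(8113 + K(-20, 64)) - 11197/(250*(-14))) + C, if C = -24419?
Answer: -85455303/3500 + √34289 ≈ -24231.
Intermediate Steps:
K(s, T) = T + T*(24 + 6*T) (K(s, T) = (24 + 6*T)*T + T = T*(24 + 6*T) + T = T + T*(24 + 6*T))
(√(8113 + K(-20, 64)) - 11197/(250*(-14))) + C = (√(8113 + 64*(25 + 6*64)) - 11197/(250*(-14))) - 24419 = (√(8113 + 64*(25 + 384)) - 11197/(-3500)) - 24419 = (√(8113 + 64*409) - 11197*(-1/3500)) - 24419 = (√(8113 + 26176) + 11197/3500) - 24419 = (√34289 + 11197/3500) - 24419 = (11197/3500 + √34289) - 24419 = -85455303/3500 + √34289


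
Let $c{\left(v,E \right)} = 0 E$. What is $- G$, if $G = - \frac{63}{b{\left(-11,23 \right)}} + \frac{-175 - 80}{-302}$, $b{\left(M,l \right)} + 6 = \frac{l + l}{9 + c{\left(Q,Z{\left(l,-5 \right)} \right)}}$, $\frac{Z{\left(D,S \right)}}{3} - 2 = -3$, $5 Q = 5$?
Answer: $- \frac{86637}{1208} \approx -71.719$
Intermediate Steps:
$Q = 1$ ($Q = \frac{1}{5} \cdot 5 = 1$)
$Z{\left(D,S \right)} = -3$ ($Z{\left(D,S \right)} = 6 + 3 \left(-3\right) = 6 - 9 = -3$)
$c{\left(v,E \right)} = 0$
$b{\left(M,l \right)} = -6 + \frac{2 l}{9}$ ($b{\left(M,l \right)} = -6 + \frac{l + l}{9 + 0} = -6 + \frac{2 l}{9}$)
$G = \frac{86637}{1208}$ ($G = - \frac{63}{-6 + \frac{2}{9} \cdot 23} + \frac{-175 - 80}{-302} = - \frac{63}{-6 + \frac{46}{9}} + \left(-175 - 80\right) \left(- \frac{1}{302}\right) = - \frac{63}{- \frac{8}{9}} - - \frac{255}{302} = \left(-63\right) \left(- \frac{9}{8}\right) + \frac{255}{302} = \frac{567}{8} + \frac{255}{302} = \frac{86637}{1208} \approx 71.719$)
$- G = \left(-1\right) \frac{86637}{1208} = - \frac{86637}{1208}$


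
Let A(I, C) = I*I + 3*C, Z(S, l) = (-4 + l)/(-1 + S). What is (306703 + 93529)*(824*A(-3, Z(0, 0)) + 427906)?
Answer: 178187288720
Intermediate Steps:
Z(S, l) = (-4 + l)/(-1 + S)
A(I, C) = I² + 3*C
(306703 + 93529)*(824*A(-3, Z(0, 0)) + 427906) = (306703 + 93529)*(824*((-3)² + 3*((-4 + 0)/(-1 + 0))) + 427906) = 400232*(824*(9 + 3*(-4/(-1))) + 427906) = 400232*(824*(9 + 3*(-1*(-4))) + 427906) = 400232*(824*(9 + 3*4) + 427906) = 400232*(824*(9 + 12) + 427906) = 400232*(824*21 + 427906) = 400232*(17304 + 427906) = 400232*445210 = 178187288720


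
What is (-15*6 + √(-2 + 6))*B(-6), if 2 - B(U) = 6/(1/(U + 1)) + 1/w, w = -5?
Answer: -14168/5 ≈ -2833.6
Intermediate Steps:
B(U) = -19/5 - 6*U (B(U) = 2 - (6/(1/(U + 1)) + 1/(-5)) = 2 - (6/(1/(1 + U)) + 1*(-⅕)) = 2 - (6*(1 + U) - ⅕) = 2 - ((6 + 6*U) - ⅕) = 2 - (29/5 + 6*U) = 2 + (-29/5 - 6*U) = -19/5 - 6*U)
(-15*6 + √(-2 + 6))*B(-6) = (-15*6 + √(-2 + 6))*(-19/5 - 6*(-6)) = (-90 + √4)*(-19/5 + 36) = (-90 + 2)*(161/5) = -88*161/5 = -14168/5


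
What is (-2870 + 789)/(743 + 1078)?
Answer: -2081/1821 ≈ -1.1428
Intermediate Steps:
(-2870 + 789)/(743 + 1078) = -2081/1821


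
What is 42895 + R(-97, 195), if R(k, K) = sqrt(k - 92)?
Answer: 42895 + 3*I*sqrt(21) ≈ 42895.0 + 13.748*I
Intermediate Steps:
R(k, K) = sqrt(-92 + k)
42895 + R(-97, 195) = 42895 + sqrt(-92 - 97) = 42895 + sqrt(-189) = 42895 + 3*I*sqrt(21)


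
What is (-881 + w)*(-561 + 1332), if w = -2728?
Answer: -2782539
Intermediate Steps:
(-881 + w)*(-561 + 1332) = (-881 - 2728)*(-561 + 1332) = -3609*771 = -2782539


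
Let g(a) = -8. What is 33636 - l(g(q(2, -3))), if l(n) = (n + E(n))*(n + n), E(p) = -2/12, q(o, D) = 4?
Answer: 100516/3 ≈ 33505.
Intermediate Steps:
E(p) = -⅙ (E(p) = -2*1/12 = -⅙)
l(n) = 2*n*(-⅙ + n) (l(n) = (n - ⅙)*(n + n) = (-⅙ + n)*(2*n) = 2*n*(-⅙ + n))
33636 - l(g(q(2, -3))) = 33636 - (-8)*(-1 + 6*(-8))/3 = 33636 - (-8)*(-1 - 48)/3 = 33636 - (-8)*(-49)/3 = 33636 - 1*392/3 = 33636 - 392/3 = 100516/3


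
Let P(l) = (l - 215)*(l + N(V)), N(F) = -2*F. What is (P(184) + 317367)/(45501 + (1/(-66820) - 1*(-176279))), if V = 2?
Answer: 20833607340/14819339599 ≈ 1.4058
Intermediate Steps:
P(l) = (-215 + l)*(-4 + l) (P(l) = (l - 215)*(l - 2*2) = (-215 + l)*(l - 4) = (-215 + l)*(-4 + l))
(P(184) + 317367)/(45501 + (1/(-66820) - 1*(-176279))) = ((860 + 184² - 219*184) + 317367)/(45501 + (1/(-66820) - 1*(-176279))) = ((860 + 33856 - 40296) + 317367)/(45501 + (-1/66820 + 176279)) = (-5580 + 317367)/(45501 + 11778962779/66820) = 311787/(14819339599/66820) = 311787*(66820/14819339599) = 20833607340/14819339599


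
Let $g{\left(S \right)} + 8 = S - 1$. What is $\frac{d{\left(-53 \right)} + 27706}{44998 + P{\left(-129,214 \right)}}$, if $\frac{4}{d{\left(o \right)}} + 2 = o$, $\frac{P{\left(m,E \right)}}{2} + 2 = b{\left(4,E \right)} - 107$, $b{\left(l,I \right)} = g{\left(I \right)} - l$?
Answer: $\frac{761913}{1242505} \approx 0.61321$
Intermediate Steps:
$g{\left(S \right)} = -9 + S$ ($g{\left(S \right)} = -8 + \left(S - 1\right) = -8 + \left(-1 + S\right) = -9 + S$)
$b{\left(l,I \right)} = -9 + I - l$ ($b{\left(l,I \right)} = \left(-9 + I\right) - l = -9 + I - l$)
$P{\left(m,E \right)} = -244 + 2 E$ ($P{\left(m,E \right)} = -4 + 2 \left(\left(-9 + E - 4\right) - 107\right) = -4 + 2 \left(\left(-13 + E\right) - 107\right) = -4 + 2 \left(-120 + E\right) = -4 + \left(-240 + 2 E\right) = -244 + 2 E$)
$d{\left(o \right)} = \frac{4}{-2 + o}$
$\frac{d{\left(-53 \right)} + 27706}{44998 + P{\left(-129,214 \right)}} = \frac{\frac{4}{-2 - 53} + 27706}{44998 + \left(-244 + 2 \cdot 214\right)} = \frac{\frac{4}{-55} + 27706}{44998 + \left(-244 + 428\right)} = \frac{4 \left(- \frac{1}{55}\right) + 27706}{44998 + 184} = \frac{- \frac{4}{55} + 27706}{45182} = \frac{1523826}{55} \cdot \frac{1}{45182} = \frac{761913}{1242505}$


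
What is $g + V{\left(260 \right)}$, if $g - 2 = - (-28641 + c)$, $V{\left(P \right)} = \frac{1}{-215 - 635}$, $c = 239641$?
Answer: $- \frac{179348301}{850} \approx -2.11 \cdot 10^{5}$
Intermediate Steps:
$V{\left(P \right)} = - \frac{1}{850}$ ($V{\left(P \right)} = \frac{1}{-850} = - \frac{1}{850}$)
$g = -210998$ ($g = 2 - \left(-28641 + 239641\right) = 2 - 211000 = -210998$)
$g + V{\left(260 \right)} = -210998 - \frac{1}{850} = - \frac{179348301}{850}$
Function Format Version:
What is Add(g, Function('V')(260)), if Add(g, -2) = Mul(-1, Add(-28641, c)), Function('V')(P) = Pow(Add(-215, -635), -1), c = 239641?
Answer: Rational(-179348301, 850) ≈ -2.1100e+5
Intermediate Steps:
Function('V')(P) = Rational(-1, 850) (Function('V')(P) = Pow(-850, -1) = Rational(-1, 850))
g = -210998 (g = Add(2, Mul(-1, Add(-28641, 239641))) = Add(2, Mul(-1, 211000)) = Add(2, -211000) = -210998)
Add(g, Function('V')(260)) = Add(-210998, Rational(-1, 850)) = Rational(-179348301, 850)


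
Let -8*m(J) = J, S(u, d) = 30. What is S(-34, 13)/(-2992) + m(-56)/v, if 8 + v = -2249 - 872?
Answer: -8201/668712 ≈ -0.012264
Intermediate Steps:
m(J) = -J/8
v = -3129 (v = -8 + (-2249 - 872) = -8 - 3121 = -3129)
S(-34, 13)/(-2992) + m(-56)/v = 30/(-2992) - ⅛*(-56)/(-3129) = 30*(-1/2992) + 7*(-1/3129) = -15/1496 - 1/447 = -8201/668712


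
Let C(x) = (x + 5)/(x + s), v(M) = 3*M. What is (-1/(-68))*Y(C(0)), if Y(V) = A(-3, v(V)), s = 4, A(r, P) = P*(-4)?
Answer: -15/68 ≈ -0.22059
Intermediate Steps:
A(r, P) = -4*P
C(x) = (5 + x)/(4 + x) (C(x) = (x + 5)/(x + 4) = (5 + x)/(4 + x))
Y(V) = -12*V
(-1/(-68))*Y(C(0)) = (-1/(-68))*(-12*(5 + 0)/(4 + 0)) = (-1*(-1/68))*(-12*5/4) = (-3*5)/68 = (-12*5/4)/68 = (1/68)*(-15) = -15/68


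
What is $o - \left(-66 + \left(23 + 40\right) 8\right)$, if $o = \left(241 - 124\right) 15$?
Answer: $1317$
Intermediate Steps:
$o = 1755$ ($o = 117 \cdot 15 = 1755$)
$o - \left(-66 + \left(23 + 40\right) 8\right) = 1755 - \left(-66 + \left(23 + 40\right) 8\right) = 1755 - \left(-66 + 63 \cdot 8\right) = 1755 - \left(-66 + 504\right) = 1755 - 438 = 1317$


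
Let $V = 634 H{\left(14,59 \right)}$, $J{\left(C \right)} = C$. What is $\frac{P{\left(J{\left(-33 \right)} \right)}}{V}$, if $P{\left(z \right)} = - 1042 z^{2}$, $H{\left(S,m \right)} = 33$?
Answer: $- \frac{17193}{317} \approx -54.237$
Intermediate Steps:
$V = 20922$ ($V = 634 \cdot 33 = 20922$)
$\frac{P{\left(J{\left(-33 \right)} \right)}}{V} = \frac{\left(-1042\right) \left(-33\right)^{2}}{20922} = \left(-1042\right) 1089 \cdot \frac{1}{20922} = \left(-1134738\right) \frac{1}{20922} = - \frac{17193}{317}$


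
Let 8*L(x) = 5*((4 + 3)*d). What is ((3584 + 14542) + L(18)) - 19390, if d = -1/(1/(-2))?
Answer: -5021/4 ≈ -1255.3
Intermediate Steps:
d = 2 (d = -1/(-1/2) = -1*(-2) = 2)
L(x) = 35/4 (L(x) = (5*((4 + 3)*2))/8 = (5*(7*2))/8 = (5*14)/8 = (1/8)*70 = 35/4)
((3584 + 14542) + L(18)) - 19390 = ((3584 + 14542) + 35/4) - 19390 = (18126 + 35/4) - 19390 = 72539/4 - 19390 = -5021/4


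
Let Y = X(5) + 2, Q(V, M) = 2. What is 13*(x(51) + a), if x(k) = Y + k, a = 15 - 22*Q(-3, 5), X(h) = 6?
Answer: 390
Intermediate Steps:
Y = 8 (Y = 6 + 2 = 8)
a = -29 (a = 15 - 22*2 = 15 - 44 = -29)
x(k) = 8 + k
13*(x(51) + a) = 13*((8 + 51) - 29) = 13*(59 - 29) = 13*30 = 390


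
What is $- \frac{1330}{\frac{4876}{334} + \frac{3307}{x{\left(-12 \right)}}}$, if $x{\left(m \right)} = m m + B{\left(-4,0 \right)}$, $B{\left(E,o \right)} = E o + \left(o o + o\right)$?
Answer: $- \frac{31983840}{903341} \approx -35.406$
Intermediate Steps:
$B{\left(E,o \right)} = o + o^{2} + E o$ ($B{\left(E,o \right)} = E o + \left(o^{2} + o\right) = E o + \left(o + o^{2}\right) = o + o^{2} + E o$)
$x{\left(m \right)} = m^{2}$ ($x{\left(m \right)} = m m + 0 \left(1 - 4 + 0\right) = m^{2} + 0 \left(-3\right) = m^{2} + 0 = m^{2}$)
$- \frac{1330}{\frac{4876}{334} + \frac{3307}{x{\left(-12 \right)}}} = - \frac{1330}{\frac{4876}{334} + \frac{3307}{\left(-12\right)^{2}}} = - \frac{1330}{4876 \cdot \frac{1}{334} + \frac{3307}{144}} = - \frac{1330}{\frac{2438}{167} + 3307 \cdot \frac{1}{144}} = - \frac{1330}{\frac{2438}{167} + \frac{3307}{144}} = - \frac{1330}{\frac{903341}{24048}} = \left(-1330\right) \frac{24048}{903341} = - \frac{31983840}{903341}$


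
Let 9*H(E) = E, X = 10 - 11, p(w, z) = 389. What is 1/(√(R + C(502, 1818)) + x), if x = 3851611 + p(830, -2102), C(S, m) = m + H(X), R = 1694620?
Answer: 34668000/133541120732059 - 3*√15267941/133541120732059 ≈ 2.5952e-7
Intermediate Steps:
X = -1
H(E) = E/9
C(S, m) = -⅑ + m (C(S, m) = m + (⅑)*(-1) = m - ⅑ = -⅑ + m)
x = 3852000 (x = 3851611 + 389 = 3852000)
1/(√(R + C(502, 1818)) + x) = 1/(√(1694620 + (-⅑ + 1818)) + 3852000) = 1/(√(1694620 + 16361/9) + 3852000) = 1/(√(15267941/9) + 3852000) = 1/(√15267941/3 + 3852000) = 1/(3852000 + √15267941/3)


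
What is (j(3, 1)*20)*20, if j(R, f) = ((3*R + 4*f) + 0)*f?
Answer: 5200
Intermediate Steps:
j(R, f) = f*(3*R + 4*f) (j(R, f) = (3*R + 4*f)*f = f*(3*R + 4*f))
(j(3, 1)*20)*20 = ((1*(3*3 + 4*1))*20)*20 = ((1*(9 + 4))*20)*20 = ((1*13)*20)*20 = (13*20)*20 = 260*20 = 5200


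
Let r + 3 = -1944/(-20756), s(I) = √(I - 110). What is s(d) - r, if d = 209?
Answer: 15081/5189 + 3*√11 ≈ 12.856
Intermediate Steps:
s(I) = √(-110 + I)
r = -15081/5189 (r = -3 - 1944/(-20756) = -3 - 1944*(-1/20756) = -3 + 486/5189 = -15081/5189 ≈ -2.9063)
s(d) - r = √(-110 + 209) - 1*(-15081/5189) = √99 + 15081/5189 = 3*√11 + 15081/5189 = 15081/5189 + 3*√11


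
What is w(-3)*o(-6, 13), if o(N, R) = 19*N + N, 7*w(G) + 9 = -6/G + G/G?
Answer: 720/7 ≈ 102.86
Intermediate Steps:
w(G) = -8/7 - 6/(7*G) (w(G) = -9/7 + (-6/G + G/G)/7 = -9/7 + (-6/G + 1)/7 = -9/7 + (1 - 6/G)/7 = -9/7 + (1/7 - 6/(7*G)) = -8/7 - 6/(7*G))
o(N, R) = 20*N
w(-3)*o(-6, 13) = ((2/7)*(-3 - 4*(-3))/(-3))*(20*(-6)) = ((2/7)*(-1/3)*(-3 + 12))*(-120) = ((2/7)*(-1/3)*9)*(-120) = -6/7*(-120) = 720/7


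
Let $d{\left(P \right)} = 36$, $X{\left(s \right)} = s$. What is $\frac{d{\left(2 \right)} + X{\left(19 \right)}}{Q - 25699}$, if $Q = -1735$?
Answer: $- \frac{5}{2494} \approx -0.0020048$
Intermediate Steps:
$\frac{d{\left(2 \right)} + X{\left(19 \right)}}{Q - 25699} = \frac{36 + 19}{-1735 - 25699} = \frac{55}{-27434} = 55 \left(- \frac{1}{27434}\right) = - \frac{5}{2494}$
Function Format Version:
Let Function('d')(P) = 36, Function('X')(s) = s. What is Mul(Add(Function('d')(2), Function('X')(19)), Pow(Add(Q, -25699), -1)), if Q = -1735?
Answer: Rational(-5, 2494) ≈ -0.0020048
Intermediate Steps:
Mul(Add(Function('d')(2), Function('X')(19)), Pow(Add(Q, -25699), -1)) = Mul(Add(36, 19), Pow(Add(-1735, -25699), -1)) = Mul(55, Pow(-27434, -1)) = Mul(55, Rational(-1, 27434)) = Rational(-5, 2494)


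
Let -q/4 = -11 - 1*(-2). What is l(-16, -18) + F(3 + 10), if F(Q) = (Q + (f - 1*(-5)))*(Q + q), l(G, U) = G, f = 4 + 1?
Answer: 1111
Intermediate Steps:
q = 36 (q = -4*(-11 - 1*(-2)) = -4*(-11 + 2) = -4*(-9) = 36)
f = 5
F(Q) = (10 + Q)*(36 + Q) (F(Q) = (Q + (5 - 1*(-5)))*(Q + 36) = (Q + (5 + 5))*(36 + Q) = (Q + 10)*(36 + Q) = (10 + Q)*(36 + Q))
l(-16, -18) + F(3 + 10) = -16 + (360 + (3 + 10)² + 46*(3 + 10)) = -16 + (360 + 13² + 46*13) = -16 + (360 + 169 + 598) = -16 + 1127 = 1111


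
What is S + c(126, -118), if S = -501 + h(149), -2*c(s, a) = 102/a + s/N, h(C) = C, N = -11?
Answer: -448901/1298 ≈ -345.84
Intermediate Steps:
c(s, a) = -51/a + s/22 (c(s, a) = -(102/a + s/(-11))/2 = -(102/a + s*(-1/11))/2 = -(102/a - s/11)/2 = -51/a + s/22)
S = -352 (S = -501 + 149 = -352)
S + c(126, -118) = -352 + (-51/(-118) + (1/22)*126) = -352 + (-51*(-1/118) + 63/11) = -352 + (51/118 + 63/11) = -352 + 7995/1298 = -448901/1298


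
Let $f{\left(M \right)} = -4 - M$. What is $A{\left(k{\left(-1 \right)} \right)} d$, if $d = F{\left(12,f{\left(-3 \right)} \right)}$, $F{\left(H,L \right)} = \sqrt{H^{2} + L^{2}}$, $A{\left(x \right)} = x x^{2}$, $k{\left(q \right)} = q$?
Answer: $- \sqrt{145} \approx -12.042$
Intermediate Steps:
$A{\left(x \right)} = x^{3}$
$d = \sqrt{145}$ ($d = \sqrt{12^{2} + \left(-4 - -3\right)^{2}} = \sqrt{144 + \left(-4 + 3\right)^{2}} = \sqrt{144 + \left(-1\right)^{2}} = \sqrt{144 + 1} = \sqrt{145} \approx 12.042$)
$A{\left(k{\left(-1 \right)} \right)} d = \left(-1\right)^{3} \sqrt{145} = - \sqrt{145}$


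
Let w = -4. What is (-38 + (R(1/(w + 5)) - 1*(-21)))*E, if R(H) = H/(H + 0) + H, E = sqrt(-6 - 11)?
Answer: -15*I*sqrt(17) ≈ -61.847*I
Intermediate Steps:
E = I*sqrt(17) (E = sqrt(-17) = I*sqrt(17) ≈ 4.1231*I)
R(H) = 1 + H (R(H) = H/H + H = 1 + H)
(-38 + (R(1/(w + 5)) - 1*(-21)))*E = (-38 + ((1 + 1/(-4 + 5)) - 1*(-21)))*(I*sqrt(17)) = (-38 + ((1 + 1/1) + 21))*(I*sqrt(17)) = (-38 + ((1 + 1) + 21))*(I*sqrt(17)) = (-38 + (2 + 21))*(I*sqrt(17)) = (-38 + 23)*(I*sqrt(17)) = -15*I*sqrt(17)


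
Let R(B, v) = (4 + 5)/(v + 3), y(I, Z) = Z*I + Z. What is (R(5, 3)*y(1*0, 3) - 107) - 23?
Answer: -251/2 ≈ -125.50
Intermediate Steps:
y(I, Z) = Z + I*Z (y(I, Z) = I*Z + Z = Z + I*Z)
R(B, v) = 9/(3 + v)
(R(5, 3)*y(1*0, 3) - 107) - 23 = ((9/(3 + 3))*(3*(1 + 1*0)) - 107) - 23 = ((9/6)*(3*(1 + 0)) - 107) - 23 = ((9*(⅙))*(3*1) - 107) - 23 = ((3/2)*3 - 107) - 23 = (9/2 - 107) - 23 = -205/2 - 23 = -251/2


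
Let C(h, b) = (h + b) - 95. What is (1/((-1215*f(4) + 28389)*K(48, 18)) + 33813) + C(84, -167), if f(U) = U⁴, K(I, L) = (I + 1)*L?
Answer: 8385144351569/249298182 ≈ 33635.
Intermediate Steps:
C(h, b) = -95 + b + h (C(h, b) = (b + h) - 95 = -95 + b + h)
K(I, L) = L*(1 + I) (K(I, L) = (1 + I)*L = L*(1 + I))
(1/((-1215*f(4) + 28389)*K(48, 18)) + 33813) + C(84, -167) = (1/((-1215*4⁴ + 28389)*((18*(1 + 48)))) + 33813) + (-95 - 167 + 84) = (1/((-1215*256 + 28389)*((18*49))) + 33813) - 178 = (1/((-311040 + 28389)*882) + 33813) - 178 = ((1/882)/(-282651) + 33813) - 178 = (-1/282651*1/882 + 33813) - 178 = (-1/249298182 + 33813) - 178 = 8429519427965/249298182 - 178 = 8385144351569/249298182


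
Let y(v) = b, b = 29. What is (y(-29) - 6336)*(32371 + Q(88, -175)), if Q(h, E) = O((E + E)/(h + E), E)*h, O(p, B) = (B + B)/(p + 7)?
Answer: -25556134289/137 ≈ -1.8654e+8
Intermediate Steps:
O(p, B) = 2*B/(7 + p) (O(p, B) = (2*B)/(7 + p) = 2*B/(7 + p))
y(v) = 29
Q(h, E) = 2*E*h/(7 + 2*E/(E + h)) (Q(h, E) = (2*E/(7 + (E + E)/(h + E)))*h = (2*E/(7 + (2*E)/(E + h)))*h = (2*E/(7 + 2*E/(E + h)))*h = 2*E*h/(7 + 2*E/(E + h)))
(y(-29) - 6336)*(32371 + Q(88, -175)) = (29 - 6336)*(32371 + 2*(-175)*88*(-175 + 88)/(7*88 + 9*(-175))) = -6307*(32371 + 2*(-175)*88*(-87)/(616 - 1575)) = -6307*(32371 + 2*(-175)*88*(-87)/(-959)) = -6307*(32371 + 2*(-175)*88*(-1/959)*(-87)) = -6307*(32371 - 382800/137) = -6307*4052027/137 = -25556134289/137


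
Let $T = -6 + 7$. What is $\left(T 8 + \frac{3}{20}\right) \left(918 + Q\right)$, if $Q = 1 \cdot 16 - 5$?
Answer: $\frac{151427}{20} \approx 7571.4$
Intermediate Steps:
$T = 1$
$Q = 11$ ($Q = 16 - 5 = 11$)
$\left(T 8 + \frac{3}{20}\right) \left(918 + Q\right) = \left(1 \cdot 8 + \frac{3}{20}\right) \left(918 + 11\right) = \left(8 + 3 \cdot \frac{1}{20}\right) 929 = \left(8 + \frac{3}{20}\right) 929 = \frac{163}{20} \cdot 929 = \frac{151427}{20}$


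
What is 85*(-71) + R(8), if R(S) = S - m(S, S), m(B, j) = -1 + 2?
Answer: -6028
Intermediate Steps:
m(B, j) = 1
R(S) = -1 + S (R(S) = S - 1*1 = S - 1 = -1 + S)
85*(-71) + R(8) = 85*(-71) + (-1 + 8) = -6035 + 7 = -6028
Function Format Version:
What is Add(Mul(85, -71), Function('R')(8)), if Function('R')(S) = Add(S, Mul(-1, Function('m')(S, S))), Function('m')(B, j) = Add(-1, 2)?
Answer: -6028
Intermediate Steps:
Function('m')(B, j) = 1
Function('R')(S) = Add(-1, S) (Function('R')(S) = Add(S, Mul(-1, 1)) = Add(S, -1) = Add(-1, S))
Add(Mul(85, -71), Function('R')(8)) = Add(Mul(85, -71), Add(-1, 8)) = Add(-6035, 7) = -6028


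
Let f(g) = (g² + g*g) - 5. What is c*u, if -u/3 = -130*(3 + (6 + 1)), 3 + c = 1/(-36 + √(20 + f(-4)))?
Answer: -14753700/1249 - 3900*√47/1249 ≈ -11834.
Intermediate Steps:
f(g) = -5 + 2*g² (f(g) = (g² + g²) - 5 = 2*g² - 5 = -5 + 2*g²)
c = -3 + 1/(-36 + √47) (c = -3 + 1/(-36 + √(20 + (-5 + 2*(-4)²))) = -3 + 1/(-36 + √(20 + (-5 + 2*16))) = -3 + 1/(-36 + √(20 + (-5 + 32))) = -3 + 1/(-36 + √(20 + 27)) = -3 + 1/(-36 + √47) ≈ -3.0343)
u = 3900 (u = -(-390)*(3 + (6 + 1)) = -(-390)*(3 + 7) = -(-390)*10 = -3*(-1300) = 3900)
c*u = (-3783/1249 - √47/1249)*3900 = -14753700/1249 - 3900*√47/1249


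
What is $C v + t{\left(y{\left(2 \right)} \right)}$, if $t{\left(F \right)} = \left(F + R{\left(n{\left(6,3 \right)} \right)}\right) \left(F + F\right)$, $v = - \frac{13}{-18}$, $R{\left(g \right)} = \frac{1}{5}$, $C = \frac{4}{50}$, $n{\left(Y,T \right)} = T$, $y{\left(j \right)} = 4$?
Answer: $\frac{7573}{225} \approx 33.658$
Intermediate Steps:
$C = \frac{2}{25}$ ($C = 4 \cdot \frac{1}{50} = \frac{2}{25} \approx 0.08$)
$R{\left(g \right)} = \frac{1}{5}$
$v = \frac{13}{18}$ ($v = \left(-13\right) \left(- \frac{1}{18}\right) = \frac{13}{18} \approx 0.72222$)
$t{\left(F \right)} = 2 F \left(\frac{1}{5} + F\right)$ ($t{\left(F \right)} = \left(F + \frac{1}{5}\right) \left(F + F\right) = \left(\frac{1}{5} + F\right) 2 F = 2 F \left(\frac{1}{5} + F\right)$)
$C v + t{\left(y{\left(2 \right)} \right)} = \frac{2}{25} \cdot \frac{13}{18} + \frac{2}{5} \cdot 4 \left(1 + 5 \cdot 4\right) = \frac{13}{225} + \frac{2}{5} \cdot 4 \left(1 + 20\right) = \frac{13}{225} + \frac{2}{5} \cdot 4 \cdot 21 = \frac{13}{225} + \frac{168}{5} = \frac{7573}{225}$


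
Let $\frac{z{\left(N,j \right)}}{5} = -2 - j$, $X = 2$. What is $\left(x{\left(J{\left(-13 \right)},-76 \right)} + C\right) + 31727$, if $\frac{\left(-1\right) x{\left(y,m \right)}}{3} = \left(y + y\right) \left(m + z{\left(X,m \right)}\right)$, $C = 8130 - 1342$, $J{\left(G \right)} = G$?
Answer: $61447$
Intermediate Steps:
$z{\left(N,j \right)} = -10 - 5 j$ ($z{\left(N,j \right)} = 5 \left(-2 - j\right) = -10 - 5 j$)
$C = 6788$
$x{\left(y,m \right)} = - 6 y \left(-10 - 4 m\right)$ ($x{\left(y,m \right)} = - 3 \left(y + y\right) \left(m - \left(10 + 5 m\right)\right) = - 3 \cdot 2 y \left(-10 - 4 m\right) = - 6 y \left(-10 - 4 m\right)$)
$\left(x{\left(J{\left(-13 \right)},-76 \right)} + C\right) + 31727 = \left(12 \left(-13\right) \left(5 + 2 \left(-76\right)\right) + 6788\right) + 31727 = \left(12 \left(-13\right) \left(5 - 152\right) + 6788\right) + 31727 = \left(12 \left(-13\right) \left(-147\right) + 6788\right) + 31727 = \left(22932 + 6788\right) + 31727 = 29720 + 31727 = 61447$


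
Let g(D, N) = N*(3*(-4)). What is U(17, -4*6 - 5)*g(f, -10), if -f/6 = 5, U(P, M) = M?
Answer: -3480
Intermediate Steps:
f = -30 (f = -6*5 = -30)
g(D, N) = -12*N (g(D, N) = N*(-12) = -12*N)
U(17, -4*6 - 5)*g(f, -10) = (-4*6 - 5)*(-12*(-10)) = (-24 - 5)*120 = -29*120 = -3480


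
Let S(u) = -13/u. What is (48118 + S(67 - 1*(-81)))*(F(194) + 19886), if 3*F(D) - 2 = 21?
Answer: 3828966821/4 ≈ 9.5724e+8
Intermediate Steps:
F(D) = 23/3 (F(D) = ⅔ + (⅓)*21 = ⅔ + 7 = 23/3)
(48118 + S(67 - 1*(-81)))*(F(194) + 19886) = (48118 - 13/(67 - 1*(-81)))*(23/3 + 19886) = (48118 - 13/(67 + 81))*(59681/3) = (48118 - 13/148)*(59681/3) = (7121451/148)*(59681/3) = 3828966821/4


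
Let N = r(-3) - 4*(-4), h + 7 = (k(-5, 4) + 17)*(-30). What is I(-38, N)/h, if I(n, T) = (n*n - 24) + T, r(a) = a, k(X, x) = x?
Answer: -1433/637 ≈ -2.2496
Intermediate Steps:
h = -637 (h = -7 + (4 + 17)*(-30) = -7 + 21*(-30) = -7 - 630 = -637)
N = 13 (N = -3 - 4*(-4) = -3 - 1*(-16) = -3 + 16 = 13)
I(n, T) = -24 + T + n² (I(n, T) = (n² - 24) + T = (-24 + n²) + T = -24 + T + n²)
I(-38, N)/h = (-24 + 13 + (-38)²)/(-637) = (-24 + 13 + 1444)*(-1/637) = 1433*(-1/637) = -1433/637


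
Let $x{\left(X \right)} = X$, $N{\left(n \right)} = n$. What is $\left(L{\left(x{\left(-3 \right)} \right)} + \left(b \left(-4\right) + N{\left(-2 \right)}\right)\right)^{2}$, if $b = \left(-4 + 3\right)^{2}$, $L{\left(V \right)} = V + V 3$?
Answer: $324$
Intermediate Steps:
$L{\left(V \right)} = 4 V$ ($L{\left(V \right)} = V + 3 V = 4 V$)
$b = 1$ ($b = \left(-1\right)^{2} = 1$)
$\left(L{\left(x{\left(-3 \right)} \right)} + \left(b \left(-4\right) + N{\left(-2 \right)}\right)\right)^{2} = \left(4 \left(-3\right) + \left(1 \left(-4\right) - 2\right)\right)^{2} = \left(-12 - 6\right)^{2} = \left(-18\right)^{2} = 324$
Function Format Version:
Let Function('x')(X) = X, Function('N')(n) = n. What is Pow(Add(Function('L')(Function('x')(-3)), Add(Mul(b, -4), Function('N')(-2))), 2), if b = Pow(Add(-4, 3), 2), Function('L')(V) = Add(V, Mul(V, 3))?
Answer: 324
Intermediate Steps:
Function('L')(V) = Mul(4, V) (Function('L')(V) = Add(V, Mul(3, V)) = Mul(4, V))
b = 1 (b = Pow(-1, 2) = 1)
Pow(Add(Function('L')(Function('x')(-3)), Add(Mul(b, -4), Function('N')(-2))), 2) = Pow(Add(Mul(4, -3), Add(Mul(1, -4), -2)), 2) = Pow(Add(-12, Add(-4, -2)), 2) = Pow(Add(-12, -6), 2) = Pow(-18, 2) = 324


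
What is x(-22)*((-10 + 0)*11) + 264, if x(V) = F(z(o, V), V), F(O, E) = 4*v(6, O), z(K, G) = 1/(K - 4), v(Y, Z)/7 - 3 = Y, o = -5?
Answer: -27456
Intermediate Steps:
v(Y, Z) = 21 + 7*Y
z(K, G) = 1/(-4 + K)
F(O, E) = 252 (F(O, E) = 4*(21 + 7*6) = 4*(21 + 42) = 4*63 = 252)
x(V) = 252
x(-22)*((-10 + 0)*11) + 264 = 252*((-10 + 0)*11) + 264 = 252*(-10*11) + 264 = 252*(-110) + 264 = -27720 + 264 = -27456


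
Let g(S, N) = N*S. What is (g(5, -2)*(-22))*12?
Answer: 2640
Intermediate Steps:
(g(5, -2)*(-22))*12 = (-2*5*(-22))*12 = -10*(-22)*12 = 220*12 = 2640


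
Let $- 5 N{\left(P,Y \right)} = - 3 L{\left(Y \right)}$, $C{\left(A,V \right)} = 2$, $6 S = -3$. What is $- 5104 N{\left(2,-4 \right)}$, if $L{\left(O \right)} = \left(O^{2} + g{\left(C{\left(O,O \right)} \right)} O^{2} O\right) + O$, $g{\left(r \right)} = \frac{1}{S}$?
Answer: $-428736$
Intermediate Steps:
$S = - \frac{1}{2}$ ($S = \frac{1}{6} \left(-3\right) = - \frac{1}{2} \approx -0.5$)
$g{\left(r \right)} = -2$ ($g{\left(r \right)} = \frac{1}{- \frac{1}{2}} = -2$)
$L{\left(O \right)} = O + O^{2} - 2 O^{3}$ ($L{\left(O \right)} = \left(O^{2} + - 2 O^{2} O\right) + O = \left(O^{2} - 2 O^{3}\right) + O = O + O^{2} - 2 O^{3}$)
$N{\left(P,Y \right)} = \frac{3 Y \left(1 + Y - 2 Y^{2}\right)}{5}$ ($N{\left(P,Y \right)} = - \frac{\left(-3\right) Y \left(1 + Y - 2 Y^{2}\right)}{5} = \frac{3 Y \left(1 + Y - 2 Y^{2}\right)}{5}$)
$- 5104 N{\left(2,-4 \right)} = - 5104 \cdot \frac{3}{5} \left(-4\right) \left(1 - 4 - 2 \left(-4\right)^{2}\right) = - 5104 \cdot \frac{3}{5} \left(-4\right) \left(1 - 4 - 32\right) = - 5104 \cdot \frac{3}{5} \left(-4\right) \left(-35\right) = \left(-5104\right) 84 = -428736$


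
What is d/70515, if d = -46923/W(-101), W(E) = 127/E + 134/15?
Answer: -1579741/18222643 ≈ -0.086691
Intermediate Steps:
W(E) = 134/15 + 127/E (W(E) = 127/E + 134*(1/15) = 127/E + 134/15 = 134/15 + 127/E)
d = -71088345/11629 (d = -46923/(134/15 + 127/(-101)) = -46923/(134/15 + 127*(-1/101)) = -46923/(134/15 - 127/101) = -46923/11629/1515 = -46923*1515/11629 = -71088345/11629 ≈ -6113.0)
d/70515 = -71088345/11629/70515 = -71088345/11629*1/70515 = -1579741/18222643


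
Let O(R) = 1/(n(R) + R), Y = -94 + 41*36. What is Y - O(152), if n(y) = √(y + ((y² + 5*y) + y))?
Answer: 9675/7 - √6042/532 ≈ 1382.0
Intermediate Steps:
n(y) = √(y² + 7*y) (n(y) = √(y + (y² + 6*y)) = √(y² + 7*y))
Y = 1382 (Y = -94 + 1476 = 1382)
O(R) = 1/(R + √(R*(7 + R))) (O(R) = 1/(√(R*(7 + R)) + R) = 1/(R + √(R*(7 + R))))
Y - O(152) = 1382 - 1/(152 + √(152*(7 + 152))) = 1382 - 1/(152 + √(152*159)) = 1382 - 1/(152 + √24168) = 1382 - 1/(152 + 2*√6042)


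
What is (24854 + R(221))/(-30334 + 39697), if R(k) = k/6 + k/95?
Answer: 14189101/5336910 ≈ 2.6587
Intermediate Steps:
R(k) = 101*k/570 (R(k) = k*(1/6) + k*(1/95) = k/6 + k/95 = 101*k/570)
(24854 + R(221))/(-30334 + 39697) = (24854 + (101/570)*221)/(-30334 + 39697) = (24854 + 22321/570)/9363 = (14189101/570)*(1/9363) = 14189101/5336910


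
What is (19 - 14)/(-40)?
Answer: -1/8 ≈ -0.12500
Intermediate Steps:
(19 - 14)/(-40) = 5*(-1/40) = -1/8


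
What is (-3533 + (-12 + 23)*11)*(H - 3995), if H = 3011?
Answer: 3357408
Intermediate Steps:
(-3533 + (-12 + 23)*11)*(H - 3995) = (-3533 + (-12 + 23)*11)*(3011 - 3995) = (-3533 + 11*11)*(-984) = (-3533 + 121)*(-984) = -3412*(-984) = 3357408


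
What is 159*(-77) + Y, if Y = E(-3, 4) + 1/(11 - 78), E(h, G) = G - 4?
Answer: -820282/67 ≈ -12243.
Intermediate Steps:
E(h, G) = -4 + G
Y = -1/67 (Y = (-4 + 4) + 1/(11 - 78) = 0 + 1/(-67) = 0 - 1/67 = -1/67 ≈ -0.014925)
159*(-77) + Y = 159*(-77) - 1/67 = -12243 - 1/67 = -820282/67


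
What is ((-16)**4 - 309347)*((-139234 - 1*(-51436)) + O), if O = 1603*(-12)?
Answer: 26096066574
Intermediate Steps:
O = -19236
((-16)**4 - 309347)*((-139234 - 1*(-51436)) + O) = ((-16)**4 - 309347)*((-139234 - 1*(-51436)) - 19236) = (65536 - 309347)*((-139234 + 51436) - 19236) = -243811*(-87798 - 19236) = -243811*(-107034) = 26096066574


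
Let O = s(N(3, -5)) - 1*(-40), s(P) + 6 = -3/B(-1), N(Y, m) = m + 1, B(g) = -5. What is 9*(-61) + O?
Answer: -2572/5 ≈ -514.40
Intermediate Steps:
N(Y, m) = 1 + m
s(P) = -27/5 (s(P) = -6 - 3/(-5) = -6 - 3*(-1/5) = -6 + 3/5 = -27/5)
O = 173/5 (O = -27/5 - 1*(-40) = -27/5 + 40 = 173/5 ≈ 34.600)
9*(-61) + O = 9*(-61) + 173/5 = -549 + 173/5 = -2572/5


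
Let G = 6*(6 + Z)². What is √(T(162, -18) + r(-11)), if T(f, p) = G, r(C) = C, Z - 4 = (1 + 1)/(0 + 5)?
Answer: √15949/5 ≈ 25.258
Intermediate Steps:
Z = 22/5 (Z = 4 + (1 + 1)/(0 + 5) = 4 + 2/5 = 4 + 2*(⅕) = 4 + ⅖ = 22/5 ≈ 4.4000)
G = 16224/25 (G = 6*(6 + 22/5)² = 6*(52/5)² = 6*(2704/25) = 16224/25 ≈ 648.96)
T(f, p) = 16224/25
√(T(162, -18) + r(-11)) = √(16224/25 - 11) = √(15949/25) = √15949/5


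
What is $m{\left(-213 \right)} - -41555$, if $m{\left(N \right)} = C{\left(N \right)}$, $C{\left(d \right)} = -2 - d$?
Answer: $41766$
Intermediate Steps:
$m{\left(N \right)} = -2 - N$
$m{\left(-213 \right)} - -41555 = \left(-2 - -213\right) - -41555 = \left(-2 + 213\right) + 41555 = 211 + 41555 = 41766$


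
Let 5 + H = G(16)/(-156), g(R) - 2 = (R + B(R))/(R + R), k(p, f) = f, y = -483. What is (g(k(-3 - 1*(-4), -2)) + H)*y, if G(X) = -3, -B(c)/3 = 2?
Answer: 24633/52 ≈ 473.71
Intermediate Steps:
B(c) = -6 (B(c) = -3*2 = -6)
g(R) = 2 + (-6 + R)/(2*R) (g(R) = 2 + (R - 6)/(R + R) = 2 + (-6 + R)/((2*R)) = 2 + (-6 + R)*(1/(2*R)) = 2 + (-6 + R)/(2*R))
H = -259/52 (H = -5 - 3/(-156) = -5 - 3*(-1/156) = -5 + 1/52 = -259/52 ≈ -4.9808)
(g(k(-3 - 1*(-4), -2)) + H)*y = ((5/2 - 3/(-2)) - 259/52)*(-483) = ((5/2 - 3*(-1/2)) - 259/52)*(-483) = ((5/2 + 3/2) - 259/52)*(-483) = (4 - 259/52)*(-483) = -51/52*(-483) = 24633/52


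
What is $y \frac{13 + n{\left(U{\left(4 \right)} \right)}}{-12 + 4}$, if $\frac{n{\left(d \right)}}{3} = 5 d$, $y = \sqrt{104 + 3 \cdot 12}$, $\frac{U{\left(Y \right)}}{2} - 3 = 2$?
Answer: $- \frac{163 \sqrt{35}}{4} \approx -241.08$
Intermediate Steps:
$U{\left(Y \right)} = 10$ ($U{\left(Y \right)} = 6 + 2 \cdot 2 = 6 + 4 = 10$)
$y = 2 \sqrt{35}$ ($y = \sqrt{104 + 36} = \sqrt{140} = 2 \sqrt{35} \approx 11.832$)
$n{\left(d \right)} = 15 d$ ($n{\left(d \right)} = 3 \cdot 5 d = 15 d$)
$y \frac{13 + n{\left(U{\left(4 \right)} \right)}}{-12 + 4} = 2 \sqrt{35} \frac{13 + 15 \cdot 10}{-12 + 4} = 2 \sqrt{35} \frac{13 + 150}{-8} = 2 \sqrt{35} \cdot 163 \left(- \frac{1}{8}\right) = 2 \sqrt{35} \left(- \frac{163}{8}\right) = - \frac{163 \sqrt{35}}{4}$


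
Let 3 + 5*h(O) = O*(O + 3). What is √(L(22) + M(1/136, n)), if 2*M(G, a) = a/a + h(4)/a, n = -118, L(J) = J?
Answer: √312995/118 ≈ 4.7412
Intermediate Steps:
h(O) = -⅗ + O*(3 + O)/5 (h(O) = -⅗ + (O*(O + 3))/5 = -⅗ + (O*(3 + O))/5 = -⅗ + O*(3 + O)/5)
M(G, a) = ½ + 5/(2*a) (M(G, a) = (a/a + (-⅗ + (⅕)*4² + (⅗)*4)/a)/2 = (1 + (-⅗ + (⅕)*16 + 12/5)/a)/2 = (1 + (-⅗ + 16/5 + 12/5)/a)/2 = (1 + 5/a)/2 = ½ + 5/(2*a))
√(L(22) + M(1/136, n)) = √(22 + (½)*(5 - 118)/(-118)) = √(22 + (½)*(-1/118)*(-113)) = √(22 + 113/236) = √(5305/236) = √312995/118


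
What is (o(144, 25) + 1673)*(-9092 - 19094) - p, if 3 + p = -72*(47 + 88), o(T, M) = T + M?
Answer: -51908889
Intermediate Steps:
o(T, M) = M + T
p = -9723 (p = -3 - 72*(47 + 88) = -3 - 72*135 = -3 - 9720 = -9723)
(o(144, 25) + 1673)*(-9092 - 19094) - p = ((25 + 144) + 1673)*(-9092 - 19094) - 1*(-9723) = (169 + 1673)*(-28186) + 9723 = 1842*(-28186) + 9723 = -51918612 + 9723 = -51908889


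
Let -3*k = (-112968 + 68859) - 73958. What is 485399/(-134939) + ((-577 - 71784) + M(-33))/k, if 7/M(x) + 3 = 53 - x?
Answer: -194270545943/35738998967 ≈ -5.4358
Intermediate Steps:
M(x) = 7/(50 - x) (M(x) = 7/(-3 + (53 - x)) = 7/(50 - x))
k = 118067/3 (k = -((-112968 + 68859) - 73958)/3 = -(-44109 - 73958)/3 = -⅓*(-118067) = 118067/3 ≈ 39356.)
485399/(-134939) + ((-577 - 71784) + M(-33))/k = 485399/(-134939) + ((-577 - 71784) - 7/(-50 - 33))/(118067/3) = 485399*(-1/134939) + (-72361 - 7/(-83))*(3/118067) = -485399/134939 + (-72361 - 7*(-1/83))*(3/118067) = -485399/134939 + (-72361 + 7/83)*(3/118067) = -485399/134939 - 6005956/83*3/118067 = -485399/134939 - 18017868/9799561 = -194270545943/35738998967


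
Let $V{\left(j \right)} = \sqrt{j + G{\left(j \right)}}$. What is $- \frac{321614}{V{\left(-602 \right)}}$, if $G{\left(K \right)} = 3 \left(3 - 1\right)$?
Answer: $\frac{160807 i \sqrt{149}}{149} \approx 13174.0 i$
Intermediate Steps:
$G{\left(K \right)} = 6$ ($G{\left(K \right)} = 3 \cdot 2 = 6$)
$V{\left(j \right)} = \sqrt{6 + j}$ ($V{\left(j \right)} = \sqrt{j + 6} = \sqrt{6 + j}$)
$- \frac{321614}{V{\left(-602 \right)}} = - \frac{321614}{\sqrt{6 - 602}} = - \frac{321614}{\sqrt{-596}} = - \frac{321614}{2 i \sqrt{149}} = - 321614 \left(- \frac{i \sqrt{149}}{298}\right) = \frac{160807 i \sqrt{149}}{149}$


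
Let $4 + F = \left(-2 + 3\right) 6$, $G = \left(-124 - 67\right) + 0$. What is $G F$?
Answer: $-382$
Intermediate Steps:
$G = -191$ ($G = -191 + 0 = -191$)
$F = 2$ ($F = -4 + \left(-2 + 3\right) 6 = -4 + 1 \cdot 6 = -4 + 6 = 2$)
$G F = \left(-191\right) 2 = -382$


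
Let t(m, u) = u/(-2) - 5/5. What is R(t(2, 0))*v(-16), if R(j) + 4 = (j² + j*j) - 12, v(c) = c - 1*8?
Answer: 336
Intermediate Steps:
t(m, u) = -1 - u/2 (t(m, u) = u*(-½) - 5*⅕ = -u/2 - 1 = -1 - u/2)
v(c) = -8 + c (v(c) = c - 8 = -8 + c)
R(j) = -16 + 2*j² (R(j) = -4 + ((j² + j*j) - 12) = -4 + ((j² + j²) - 12) = -4 + (2*j² - 12) = -4 + (-12 + 2*j²) = -16 + 2*j²)
R(t(2, 0))*v(-16) = (-16 + 2*(-1 - ½*0)²)*(-8 - 16) = (-16 + 2*(-1 + 0)²)*(-24) = (-16 + 2*(-1)²)*(-24) = (-16 + 2*1)*(-24) = (-16 + 2)*(-24) = -14*(-24) = 336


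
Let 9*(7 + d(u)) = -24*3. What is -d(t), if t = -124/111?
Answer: 15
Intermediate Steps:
t = -124/111 (t = -124*1/111 = -124/111 ≈ -1.1171)
d(u) = -15 (d(u) = -7 + (-24*3)/9 = -7 + (⅑)*(-72) = -7 - 8 = -15)
-d(t) = -1*(-15) = 15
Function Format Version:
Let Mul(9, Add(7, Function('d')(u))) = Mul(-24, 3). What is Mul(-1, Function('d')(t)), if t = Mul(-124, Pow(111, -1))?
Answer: 15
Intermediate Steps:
t = Rational(-124, 111) (t = Mul(-124, Rational(1, 111)) = Rational(-124, 111) ≈ -1.1171)
Function('d')(u) = -15 (Function('d')(u) = Add(-7, Mul(Rational(1, 9), Mul(-24, 3))) = Add(-7, Mul(Rational(1, 9), -72)) = Add(-7, -8) = -15)
Mul(-1, Function('d')(t)) = Mul(-1, -15) = 15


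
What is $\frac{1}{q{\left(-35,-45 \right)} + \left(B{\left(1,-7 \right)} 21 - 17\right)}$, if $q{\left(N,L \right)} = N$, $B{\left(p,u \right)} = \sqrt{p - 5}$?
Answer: $- \frac{13}{1117} - \frac{21 i}{2234} \approx -0.011638 - 0.0094002 i$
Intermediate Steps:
$B{\left(p,u \right)} = \sqrt{-5 + p}$
$\frac{1}{q{\left(-35,-45 \right)} + \left(B{\left(1,-7 \right)} 21 - 17\right)} = \frac{1}{-35 - \left(17 - \sqrt{-5 + 1} \cdot 21\right)} = \frac{1}{-35 - \left(17 - \sqrt{-4} \cdot 21\right)} = \frac{1}{-35 - \left(17 - 2 i 21\right)} = \frac{1}{-35 - \left(17 - 42 i\right)} = \frac{1}{-52 + 42 i} = \frac{-52 - 42 i}{4468}$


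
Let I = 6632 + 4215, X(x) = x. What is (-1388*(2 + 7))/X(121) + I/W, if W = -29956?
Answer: -375522839/3624676 ≈ -103.60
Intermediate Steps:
I = 10847
(-1388*(2 + 7))/X(121) + I/W = -1388*(2 + 7)/121 + 10847/(-29956) = -1388*9*(1/121) + 10847*(-1/29956) = -12492*1/121 - 10847/29956 = -12492/121 - 10847/29956 = -375522839/3624676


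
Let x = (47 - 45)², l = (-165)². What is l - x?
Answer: 27221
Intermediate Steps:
l = 27225
x = 4 (x = 2² = 4)
l - x = 27225 - 1*4 = 27225 - 4 = 27221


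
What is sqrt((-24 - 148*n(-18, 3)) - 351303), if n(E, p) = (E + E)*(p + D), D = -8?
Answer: 19*I*sqrt(1047) ≈ 614.79*I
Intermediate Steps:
n(E, p) = 2*E*(-8 + p) (n(E, p) = (E + E)*(p - 8) = (2*E)*(-8 + p) = 2*E*(-8 + p))
sqrt((-24 - 148*n(-18, 3)) - 351303) = sqrt((-24 - 296*(-18)*(-8 + 3)) - 351303) = sqrt((-24 - 296*(-18)*(-5)) - 351303) = sqrt((-24 - 148*180) - 351303) = sqrt((-24 - 26640) - 351303) = sqrt(-26664 - 351303) = sqrt(-377967) = 19*I*sqrt(1047)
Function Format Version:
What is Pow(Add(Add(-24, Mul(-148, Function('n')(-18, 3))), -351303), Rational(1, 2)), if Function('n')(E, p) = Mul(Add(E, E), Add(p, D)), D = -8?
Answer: Mul(19, I, Pow(1047, Rational(1, 2))) ≈ Mul(614.79, I)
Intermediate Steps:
Function('n')(E, p) = Mul(2, E, Add(-8, p)) (Function('n')(E, p) = Mul(Add(E, E), Add(p, -8)) = Mul(Mul(2, E), Add(-8, p)) = Mul(2, E, Add(-8, p)))
Pow(Add(Add(-24, Mul(-148, Function('n')(-18, 3))), -351303), Rational(1, 2)) = Pow(Add(Add(-24, Mul(-148, Mul(2, -18, Add(-8, 3)))), -351303), Rational(1, 2)) = Pow(Add(Add(-24, Mul(-148, Mul(2, -18, -5))), -351303), Rational(1, 2)) = Pow(Add(Add(-24, Mul(-148, 180)), -351303), Rational(1, 2)) = Pow(Add(Add(-24, -26640), -351303), Rational(1, 2)) = Pow(Add(-26664, -351303), Rational(1, 2)) = Pow(-377967, Rational(1, 2)) = Mul(19, I, Pow(1047, Rational(1, 2)))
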